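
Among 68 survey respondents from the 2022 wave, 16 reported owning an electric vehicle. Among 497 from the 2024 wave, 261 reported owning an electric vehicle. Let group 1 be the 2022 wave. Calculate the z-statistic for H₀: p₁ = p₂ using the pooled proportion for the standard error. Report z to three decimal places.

z = -4.484

p̂₁ = 16/68 = 0.23529, p̂₂ = 261/497 = 0.52515.
Pooling: p̂ = 277/565 = 0.49027.
Pooled SE = √[0.2499052·0.01671795] ≈ 0.064637.
z = (p̂₁ − p̂₂)/SE = (0.23529 − 0.52515)/0.064637 = -0.28986/0.064637 = -4.484.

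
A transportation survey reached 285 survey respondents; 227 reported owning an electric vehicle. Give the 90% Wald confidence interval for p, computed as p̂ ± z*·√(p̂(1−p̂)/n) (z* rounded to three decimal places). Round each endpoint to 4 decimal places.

The sample proportion is 227/285 = 0.79649.
SE = √(p̂(1−p̂)/n) = √(0.162093/285) = 0.023848.
z* = 1.645 at the 90% level.
Margin of error: 1.645 × 0.023848 = 0.03923.
Interval: 0.79649 ± 0.03923 → (0.7573, 0.8357).

(0.7573, 0.8357)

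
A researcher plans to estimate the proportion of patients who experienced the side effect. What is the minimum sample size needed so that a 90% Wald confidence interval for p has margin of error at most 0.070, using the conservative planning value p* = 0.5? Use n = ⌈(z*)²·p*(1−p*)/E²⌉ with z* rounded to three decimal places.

n = 139

z* = 1.645 at the 90% level.
p*(1−p*) = 0.50·0.50 = 0.2500.
Required n before rounding: 2.706025 × 0.2500 / 0.070² = 138.062.
Rounding up, n = 139.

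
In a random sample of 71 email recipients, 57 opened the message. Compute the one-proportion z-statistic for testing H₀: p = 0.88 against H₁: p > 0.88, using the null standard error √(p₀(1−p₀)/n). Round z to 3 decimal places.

The sample proportion is 57/71 = 0.80282.
SE₀ = √(0.88·0.12/71) = 0.038566.
z = (p̂ − p₀)/SE = (0.80282 − 0.88)/0.038566 = -2.001.

z = -2.001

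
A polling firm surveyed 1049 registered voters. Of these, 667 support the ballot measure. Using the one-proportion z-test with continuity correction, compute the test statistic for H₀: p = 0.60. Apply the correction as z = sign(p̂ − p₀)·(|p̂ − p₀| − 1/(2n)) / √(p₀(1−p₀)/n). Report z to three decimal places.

p̂ = 667/1049 = 0.63584. p̂ − p₀ = 0.035844.
Continuity correction 1/(2n) = 1/2098 = 0.000477.
Corrected numerator: |0.035844| − 0.000477 = 0.035367.
SE₀ = √(0.60·0.40/1049) = 0.015126.
z = +0.035367/0.015126 = 2.338.

z = 2.338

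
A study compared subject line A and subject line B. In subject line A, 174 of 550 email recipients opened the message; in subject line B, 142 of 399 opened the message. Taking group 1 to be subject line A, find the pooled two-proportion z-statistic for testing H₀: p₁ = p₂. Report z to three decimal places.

z = -1.275

Sample proportions: p̂₁ = 174/550 = 0.31636 and p̂₂ = 142/399 = 0.35589.
Pooling: p̂ = 316/949 = 0.33298.
Pooled SE = √[0.2221050·0.00432445] ≈ 0.030992.
z = (p̂₁ − p̂₂)/SE = (0.31636 − 0.35589)/0.030992 = -0.03953/0.030992 = -1.275.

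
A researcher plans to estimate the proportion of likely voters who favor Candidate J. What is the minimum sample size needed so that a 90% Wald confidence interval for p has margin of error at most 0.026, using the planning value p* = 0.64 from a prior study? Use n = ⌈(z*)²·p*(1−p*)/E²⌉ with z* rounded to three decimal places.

n = 923

z* = 1.645 at the 90% level.
p*(1−p*) = 0.2304.
(z*)²·p*(1−p*)/E² = 2.706025·0.2304/0.000676 = 922.290.
⌈922.290⌉ = 923.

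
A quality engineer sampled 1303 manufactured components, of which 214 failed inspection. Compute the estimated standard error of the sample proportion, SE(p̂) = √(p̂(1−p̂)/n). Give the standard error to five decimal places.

SE = 0.01026

p̂ = 214/1303 = 0.16424.
p̂(1−p̂) = 0.16424·0.83576 = 0.137265.
SE = √(0.137265/1303) = 0.01026.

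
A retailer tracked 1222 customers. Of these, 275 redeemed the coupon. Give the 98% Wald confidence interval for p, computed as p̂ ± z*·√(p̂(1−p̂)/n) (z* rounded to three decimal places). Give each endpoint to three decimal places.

Sample proportion p̂ = 275/1222 = 0.22504.
SE(p̂) = √(0.22504·0.77496/1222) = 0.011946.
z* = 2.326 at the 98% level.
Margin of error: 2.326 × 0.011946 = 0.02779.
CI: 0.22504 ± 0.02779 = (0.197, 0.253).

(0.197, 0.253)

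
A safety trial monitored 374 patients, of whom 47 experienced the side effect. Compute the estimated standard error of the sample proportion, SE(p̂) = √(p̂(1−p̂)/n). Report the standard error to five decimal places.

SE = 0.01714

The sample proportion is 47/374 = 0.12567.
p̂(1−p̂) = 0.109877.
Dividing by n and taking the root: √0.000293789 = 0.01714.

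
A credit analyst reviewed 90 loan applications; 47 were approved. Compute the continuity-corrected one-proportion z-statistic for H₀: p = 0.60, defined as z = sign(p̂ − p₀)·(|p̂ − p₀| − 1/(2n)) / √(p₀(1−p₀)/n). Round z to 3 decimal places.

z = -1.399

With x = 47 successes in n = 90, p̂ = 0.52222. p̂ − p₀ = -0.077778.
Continuity correction 1/(2n) = 1/180 = 0.005556.
Corrected numerator: |-0.077778| − 0.005556 = 0.072222.
SE₀ = √(0.60·0.40/90) = 0.051640.
z = −0.072222/0.051640 = -1.399.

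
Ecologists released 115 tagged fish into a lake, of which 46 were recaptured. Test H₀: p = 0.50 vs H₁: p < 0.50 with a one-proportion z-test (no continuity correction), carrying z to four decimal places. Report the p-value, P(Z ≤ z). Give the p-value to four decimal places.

p-value = 0.0160

Sample proportion p̂ = 46/115 = 0.40000.
SE₀ = √(0.50·0.50/115) = 0.046625.
Test statistic (full precision, shown to 4 dp): z = (46/115 − 0.50)/SE₀ ≈ -2.1448.
p-value = P(Z ≤ z) with z = -2.1448 → 0.0160.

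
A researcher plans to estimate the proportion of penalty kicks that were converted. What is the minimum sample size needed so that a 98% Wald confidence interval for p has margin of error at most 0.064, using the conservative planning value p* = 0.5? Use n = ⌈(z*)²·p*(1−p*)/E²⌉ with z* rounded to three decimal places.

n = 331

z* = 2.326 at the 98% level.
p*(1−p*) = 0.50·0.50 = 0.2500.
Required n before rounding: 5.410276 × 0.2500 / 0.064² = 330.217.
⌈330.217⌉ = 331.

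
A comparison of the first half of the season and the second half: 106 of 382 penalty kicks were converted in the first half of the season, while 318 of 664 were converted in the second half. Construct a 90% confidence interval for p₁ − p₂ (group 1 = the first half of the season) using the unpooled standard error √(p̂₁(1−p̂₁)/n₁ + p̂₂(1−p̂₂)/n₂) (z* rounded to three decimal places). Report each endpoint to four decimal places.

p̂₁ = 0.27749, p̂₂ = 0.47892, so the observed difference is -0.20143.
Unpooled SE = √(p̂₁(1−p̂₁)/n₁ + p̂₂(1−p̂₂)/n₂) = √(0.000524838 + 0.000375837) = 0.030011.
For 90% confidence, z* = 1.645. Margin = 1.645·0.030011 = 0.04937.
So the interval runs from -0.2508 to -0.1521.

(-0.2508, -0.1521)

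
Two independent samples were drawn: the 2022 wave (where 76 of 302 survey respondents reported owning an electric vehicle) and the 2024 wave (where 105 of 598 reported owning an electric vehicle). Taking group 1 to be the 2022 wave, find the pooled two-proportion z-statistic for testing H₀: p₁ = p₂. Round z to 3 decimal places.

Sample proportions: p̂₁ = 76/302 = 0.25166 and p̂₂ = 105/598 = 0.17559.
Pooling: p̂ = 181/900 = 0.20111.
Pooled SE = √[0.1606654·0.00498350] ≈ 0.028296.
z = 0.07607/0.028296 = 2.688.

z = 2.688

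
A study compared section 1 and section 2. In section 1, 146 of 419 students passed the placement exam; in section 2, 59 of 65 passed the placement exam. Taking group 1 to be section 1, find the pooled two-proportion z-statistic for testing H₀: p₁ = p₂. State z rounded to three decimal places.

Sample proportions: p̂₁ = 146/419 = 0.34845 and p̂₂ = 59/65 = 0.90769.
Pooling: p̂ = 205/484 = 0.42355.
SE = √[p̂(1−p̂)(1/n₁+1/n₂)] = √[0.42355·0.57645·(1/419+1/65)] ≈ 0.065871.
z = -0.55924/0.065871 = -8.490.

z = -8.490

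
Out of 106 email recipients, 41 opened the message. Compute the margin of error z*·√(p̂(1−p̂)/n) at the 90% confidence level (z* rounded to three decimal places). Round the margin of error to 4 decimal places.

ME = 0.0778

p̂ = 41/106 = 0.38679.
Standard error of p̂: √(0.237184/106) = √0.002237585 = 0.047303.
The 90% critical value is z* = 1.645.
ME = 1.645·0.047303 = 0.0778.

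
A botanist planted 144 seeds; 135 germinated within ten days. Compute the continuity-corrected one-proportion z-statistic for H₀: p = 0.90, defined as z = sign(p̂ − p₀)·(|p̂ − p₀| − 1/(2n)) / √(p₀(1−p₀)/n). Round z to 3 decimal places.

The sample proportion is 135/144 = 0.93750. p̂ − p₀ = 0.037500.
Continuity correction 1/(2n) = 1/288 = 0.003472.
Corrected numerator: |0.037500| − 0.003472 = 0.034028.
Under H₀, SE = √(p₀(1−p₀)/n) = √(0.90·0.10/144) = √0.000625000 = 0.025000.
z = (+)0.034028/0.025000 = 1.361.

z = 1.361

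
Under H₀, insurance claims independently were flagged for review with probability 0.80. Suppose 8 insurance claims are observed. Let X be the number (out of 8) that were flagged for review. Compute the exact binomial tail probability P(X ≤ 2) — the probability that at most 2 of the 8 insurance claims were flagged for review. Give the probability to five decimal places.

X is binomial with n = 8 and p = 0.80.
P(X ≤ 2) = C(8,0)·0.80^0·0.20^8 + C(8,1)·0.80^1·0.20^7 + C(8,2)·0.80^2·0.20^6.
= 0.000003 + 0.000082 + 0.001147 = 0.00123.

P = 0.00123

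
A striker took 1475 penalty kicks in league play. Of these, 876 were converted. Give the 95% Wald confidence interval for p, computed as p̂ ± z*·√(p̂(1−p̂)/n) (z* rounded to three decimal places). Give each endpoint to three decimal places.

p̂ = 876/1475 = 0.59390.
SE(p̂) = √(0.59390·0.40610/1475) = 0.012787.
For 95% confidence, z* = 1.960.
Margin of error: 1.960 × 0.012787 = 0.02506.
CI: 0.59390 ± 0.02506 = (0.569, 0.619).

(0.569, 0.619)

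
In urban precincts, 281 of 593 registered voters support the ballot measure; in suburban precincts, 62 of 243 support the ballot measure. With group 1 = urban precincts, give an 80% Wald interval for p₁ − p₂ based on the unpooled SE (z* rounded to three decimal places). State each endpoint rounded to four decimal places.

(0.1743, 0.2632)

p̂₁ = 281/593 = 0.47386, p̂₂ = 62/243 = 0.25514; p̂₁ − p̂₂ = 0.21872.
SE = √(0.000420433 + 0.000782080) = √0.001202513 = 0.034677.
For 80% confidence, z* = 1.282. Margin of error = 0.04446.
So the interval runs from 0.1743 to 0.2632.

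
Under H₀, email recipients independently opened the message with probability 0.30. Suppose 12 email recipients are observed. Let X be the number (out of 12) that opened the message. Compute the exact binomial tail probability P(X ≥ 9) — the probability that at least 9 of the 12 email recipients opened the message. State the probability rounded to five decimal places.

P = 0.00169

X ~ Binomial(n=12, p=0.30).
P(X ≥ 9) = C(12,9)·0.30^9·0.70^3 + C(12,10)·0.30^10·0.70^2 + C(12,11)·0.30^11·0.70^1 + C(12,12)·0.30^12·0.70^0.
= 0.001485 + 0.000191 + 0.000015 + 0.000001 = 0.00169.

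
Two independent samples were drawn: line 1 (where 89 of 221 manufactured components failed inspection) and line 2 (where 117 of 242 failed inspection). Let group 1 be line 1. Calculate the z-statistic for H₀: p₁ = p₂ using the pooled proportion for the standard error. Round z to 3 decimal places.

z = -1.747

Sample proportions: p̂₁ = 89/221 = 0.40271 and p̂₂ = 117/242 = 0.48347.
Pooling: p̂ = 206/463 = 0.44492.
Pooled SE = √[0.2469667·0.00865712] ≈ 0.046239.
z = (p̂₁ − p̂₂)/SE = (0.40271 − 0.48347)/0.046239 = -0.08076/0.046239 = -1.747.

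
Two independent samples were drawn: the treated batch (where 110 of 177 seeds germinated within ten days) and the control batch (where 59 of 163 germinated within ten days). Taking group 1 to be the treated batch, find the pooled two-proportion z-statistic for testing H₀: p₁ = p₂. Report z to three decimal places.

p̂₁ = 110/177 = 0.62147, p̂₂ = 59/163 = 0.36196.
Pooled p̂ = (110+59)/(177+163) = 169/340 = 0.49706.
SE = √[p̂(1−p̂)(1/n₁+1/n₂)] = √[0.49706·0.50294·(1/177+1/163)] ≈ 0.054278.
z = 0.25951/0.054278 = 4.781.

z = 4.781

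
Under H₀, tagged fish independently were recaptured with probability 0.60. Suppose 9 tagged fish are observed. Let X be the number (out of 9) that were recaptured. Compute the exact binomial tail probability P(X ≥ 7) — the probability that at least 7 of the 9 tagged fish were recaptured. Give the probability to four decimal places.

P = 0.2318

X is binomial with n = 9 and p = 0.60.
P(X ≥ 7) = C(9,7)·0.60^7·0.40^2 + C(9,8)·0.60^8·0.40^1 + C(9,9)·0.60^9·0.40^0.
= 0.161243 + 0.060466 + 0.010078 = 0.2318.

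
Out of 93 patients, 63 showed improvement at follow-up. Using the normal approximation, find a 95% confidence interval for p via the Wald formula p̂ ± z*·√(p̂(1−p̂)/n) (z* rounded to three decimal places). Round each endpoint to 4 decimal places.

(0.5824, 0.7724)

With x = 63 successes in n = 93, p̂ = 0.67742.
SE(p̂) = √(0.67742·0.32258/93) = 0.048474.
The 95% critical value is z* = 1.960.
Margin of error: 1.960 × 0.048474 = 0.09501.
Interval: 0.67742 ± 0.09501 → (0.5824, 0.7724).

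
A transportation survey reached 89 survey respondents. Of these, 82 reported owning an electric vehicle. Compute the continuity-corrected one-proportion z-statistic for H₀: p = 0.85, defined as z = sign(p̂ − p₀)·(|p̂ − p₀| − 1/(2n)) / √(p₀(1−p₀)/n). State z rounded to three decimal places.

z = 1.737

With x = 82 successes in n = 89, p̂ = 0.92135. p̂ − p₀ = 0.071348.
1/(2n) = 0.005618.
Corrected numerator: |0.071348| − 0.005618 = 0.065730.
Null standard error: √(0.85·0.15/89) = √0.001432584 = 0.037849.
z = +0.065730/0.037849 = 1.737.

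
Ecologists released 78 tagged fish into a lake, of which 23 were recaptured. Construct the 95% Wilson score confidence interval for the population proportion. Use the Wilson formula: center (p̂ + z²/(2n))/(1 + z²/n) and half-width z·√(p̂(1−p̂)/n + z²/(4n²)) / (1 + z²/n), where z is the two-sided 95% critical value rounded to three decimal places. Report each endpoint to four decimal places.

Here p̂ = 23/78 = 0.29487 and z = 1.960 (z² = 3.841600).
Denominator 1 + z²/n = 1 + 3.841600/78 = 1.049251.
Adjusted center: (0.29487 + z²/(2n))/1.049251 = 0.30450.
Radicand: p̂(1−p̂)/n + z²/(4n²) = 0.002665672 + 0.000157857 = 0.002823529.
Half-width = z·√(radicand)/denom = 1.960·0.053137/1.049251 = 0.09926.
Interval: 0.30450 ± 0.09926 → (0.2052, 0.4038).

(0.2052, 0.4038)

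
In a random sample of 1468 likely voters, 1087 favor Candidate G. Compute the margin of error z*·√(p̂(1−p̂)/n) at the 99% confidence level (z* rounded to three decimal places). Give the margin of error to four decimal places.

ME = 0.0295

With x = 1087 successes in n = 1468, p̂ = 0.74046.
SE = √(p̂(1−p̂)/n) = √(0.192177/1468) = 0.011442.
z* = 2.576 at the 99% level.
So ME = 0.0295.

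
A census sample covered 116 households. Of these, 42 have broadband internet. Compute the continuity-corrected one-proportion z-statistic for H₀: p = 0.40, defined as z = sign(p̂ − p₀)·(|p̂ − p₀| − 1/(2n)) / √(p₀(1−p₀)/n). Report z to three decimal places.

p̂ = 42/116 = 0.36207. p̂ − p₀ = -0.037931.
Continuity correction 1/(2n) = 1/232 = 0.004310.
Corrected numerator: |-0.037931| − 0.004310 = 0.033621.
SE₀ = √(0.40·0.60/116) = 0.045486.
z = (−)0.033621/0.045486 = -0.739.

z = -0.739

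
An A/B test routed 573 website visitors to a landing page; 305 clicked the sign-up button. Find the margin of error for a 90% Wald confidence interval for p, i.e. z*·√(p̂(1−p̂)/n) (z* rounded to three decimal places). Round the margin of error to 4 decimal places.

ME = 0.0343

Sample proportion p̂ = 305/573 = 0.53229.
SE = √(p̂(1−p̂)/n) = √(0.248958/573) = 0.020844.
z* = 1.645 at the 90% level.
ME = 1.645·0.020844 = 0.0343.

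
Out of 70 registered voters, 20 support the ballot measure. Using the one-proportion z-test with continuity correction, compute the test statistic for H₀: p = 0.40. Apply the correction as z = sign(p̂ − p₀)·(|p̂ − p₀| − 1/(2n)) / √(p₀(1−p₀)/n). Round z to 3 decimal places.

The sample proportion is 20/70 = 0.28571. p̂ − p₀ = -0.114286.
Continuity correction 1/(2n) = 1/140 = 0.007143.
Corrected numerator: |-0.114286| − 0.007143 = 0.107143.
SE₀ = √(0.40·0.60/70) = 0.058554.
z = −0.107143/0.058554 = -1.830.

z = -1.830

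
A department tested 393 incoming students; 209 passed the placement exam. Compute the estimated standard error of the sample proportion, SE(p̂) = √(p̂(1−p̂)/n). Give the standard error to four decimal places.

SE = 0.0252

With x = 209 successes in n = 393, p̂ = 0.53181.
p̂(1−p̂) = 0.248988.
SE = √(0.248988/393) = 0.0252.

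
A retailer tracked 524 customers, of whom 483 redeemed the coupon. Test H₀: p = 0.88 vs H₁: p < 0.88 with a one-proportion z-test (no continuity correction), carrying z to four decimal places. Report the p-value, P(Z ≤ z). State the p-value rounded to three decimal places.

p-value = 0.998

With x = 483 successes in n = 524, p̂ = 0.92176.
Null standard error: √(0.88·0.12/524) = √0.000201527 = 0.014196.
z = (p̂ − p₀)/SE = (483/524 − 0.88)/0.014196 ≈ 2.9414.
p-value = P(Z ≤ z) with z = 2.9414 → 0.998.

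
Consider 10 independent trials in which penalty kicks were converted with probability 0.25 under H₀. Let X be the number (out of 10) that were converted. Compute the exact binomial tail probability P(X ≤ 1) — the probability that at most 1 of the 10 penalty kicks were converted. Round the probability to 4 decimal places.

X ~ Binomial(n=10, p=0.25).
P(X ≤ 1) = C(10,0)·0.25^0·0.75^10 + C(10,1)·0.25^1·0.75^9.
= 0.056314 + 0.187712 = 0.2440.

P = 0.2440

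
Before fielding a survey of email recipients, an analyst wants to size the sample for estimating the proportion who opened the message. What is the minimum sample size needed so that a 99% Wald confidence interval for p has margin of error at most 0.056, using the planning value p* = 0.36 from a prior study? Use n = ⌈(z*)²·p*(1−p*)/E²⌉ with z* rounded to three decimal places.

For 99% confidence, z* = 2.576.
p*(1−p*) = 0.2304.
Required n before rounding: 6.635776 × 0.2304 / 0.056² = 487.526.
Rounding up, n = 488.

n = 488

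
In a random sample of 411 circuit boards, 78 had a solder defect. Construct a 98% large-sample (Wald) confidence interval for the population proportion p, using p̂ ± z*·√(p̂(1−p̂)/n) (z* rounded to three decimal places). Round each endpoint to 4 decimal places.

(0.1448, 0.2348)

The sample proportion is 78/411 = 0.18978.
SE(p̂) = √(0.18978·0.81022/411) = 0.019342.
For 98% confidence, z* = 2.326.
Margin = 2.326·0.019342 = 0.04499.
CI: 0.18978 ± 0.04499 = (0.1448, 0.2348).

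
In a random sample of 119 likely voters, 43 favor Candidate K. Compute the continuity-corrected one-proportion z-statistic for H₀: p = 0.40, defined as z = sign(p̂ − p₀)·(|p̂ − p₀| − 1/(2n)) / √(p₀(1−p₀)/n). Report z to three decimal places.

z = -0.767

p̂ = 43/119 = 0.36134. p̂ − p₀ = -0.038655.
1/(2n) = 0.004202.
Corrected numerator: |-0.038655| − 0.004202 = 0.034453.
Null standard error: √(0.40·0.60/119) = √0.002016807 = 0.044909.
z = −0.034453/0.044909 = -0.767.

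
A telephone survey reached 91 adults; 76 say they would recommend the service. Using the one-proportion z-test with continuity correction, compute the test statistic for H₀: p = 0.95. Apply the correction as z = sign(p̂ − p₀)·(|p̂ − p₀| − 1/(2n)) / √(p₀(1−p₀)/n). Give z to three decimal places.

z = -4.786

Sample proportion p̂ = 76/91 = 0.83516. p̂ − p₀ = -0.114835.
Continuity correction 1/(2n) = 1/182 = 0.005495.
Corrected numerator: |-0.114835| − 0.005495 = 0.109340.
Null standard error: √(0.95·0.05/91) = √0.000521978 = 0.022847.
z = (−)0.109340/0.022847 = -4.786.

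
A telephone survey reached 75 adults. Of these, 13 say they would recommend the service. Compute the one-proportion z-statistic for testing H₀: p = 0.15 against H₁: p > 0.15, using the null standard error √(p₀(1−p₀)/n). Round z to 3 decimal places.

The sample proportion is 13/75 = 0.17333.
SE₀ = √(0.15·0.85/75) = 0.041231.
z = (p̂ − p₀)/SE = (0.17333 − 0.15)/0.041231 = 0.566.

z = 0.566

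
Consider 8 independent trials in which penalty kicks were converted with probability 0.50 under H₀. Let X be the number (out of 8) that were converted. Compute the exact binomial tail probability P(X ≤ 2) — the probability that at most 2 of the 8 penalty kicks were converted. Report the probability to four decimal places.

P = 0.1445

X ~ Binomial(n=8, p=0.50).
P(X ≤ 2) = C(8,0)·0.50^0·0.50^8 + C(8,1)·0.50^1·0.50^7 + C(8,2)·0.50^2·0.50^6.
= 0.003906 + 0.031250 + 0.109375 = 0.1445.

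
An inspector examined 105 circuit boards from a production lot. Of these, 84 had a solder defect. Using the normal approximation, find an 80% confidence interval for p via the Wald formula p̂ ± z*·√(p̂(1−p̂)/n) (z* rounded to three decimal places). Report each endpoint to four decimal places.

(0.7500, 0.8500)

With x = 84 successes in n = 105, p̂ = 0.80000.
SE = √(p̂(1−p̂)/n) = √(0.160000/105) = 0.039036.
z* = 1.282 at the 80% level.
Margin of error: 1.282 × 0.039036 = 0.05004.
Interval: 0.80000 ± 0.05004 → (0.7500, 0.8500).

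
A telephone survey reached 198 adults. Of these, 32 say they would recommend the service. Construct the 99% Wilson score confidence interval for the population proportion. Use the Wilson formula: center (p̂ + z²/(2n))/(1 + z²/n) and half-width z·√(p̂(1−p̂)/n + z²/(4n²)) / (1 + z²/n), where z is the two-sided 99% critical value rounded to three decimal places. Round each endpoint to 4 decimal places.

Here p̂ = 32/198 = 0.16162 and z = 2.576 (z² = 6.635776).
Denominator 1 + z²/n = 1 + 6.635776/198 = 1.033514.
Adjusted center: (0.16162 + z²/(2n))/1.033514 = 0.17259.
Radicand: p̂(1−p̂)/n + z²/(4n²) = 0.000684325 + 0.000042316 = 0.000726641.
Half-width = z·√(radicand)/denom = 2.576·0.026956/1.033514 = 0.06719.
So the interval runs from 0.1054 to 0.2398.

(0.1054, 0.2398)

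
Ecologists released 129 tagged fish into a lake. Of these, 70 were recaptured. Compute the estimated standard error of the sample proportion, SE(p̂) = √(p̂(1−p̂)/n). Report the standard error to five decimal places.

The sample proportion is 70/129 = 0.54264.
p̂(1−p̂) = 0.248182.
Dividing by n and taking the root: √0.001923891 = 0.04386.

SE = 0.04386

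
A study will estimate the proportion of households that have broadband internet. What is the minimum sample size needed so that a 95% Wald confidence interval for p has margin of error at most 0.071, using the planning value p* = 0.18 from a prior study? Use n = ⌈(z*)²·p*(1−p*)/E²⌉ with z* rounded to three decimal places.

n = 113

For 95% confidence, z* = 1.960.
p*(1−p*) = 0.1476.
(z*)²·p*(1−p*)/E² = 3.841600·0.1476/0.005041 = 112.482.
⌈112.482⌉ = 113.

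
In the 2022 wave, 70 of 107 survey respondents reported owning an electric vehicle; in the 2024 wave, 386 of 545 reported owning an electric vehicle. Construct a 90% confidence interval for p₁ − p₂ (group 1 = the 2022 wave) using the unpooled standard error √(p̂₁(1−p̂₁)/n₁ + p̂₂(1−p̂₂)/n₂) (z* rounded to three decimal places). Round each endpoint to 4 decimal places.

(-0.1362, 0.0281)

p̂₁ = 0.65421, p̂₂ = 0.70826, so the observed difference is -0.05405.
SE = √(0.002114212 + 0.000379136) = √0.002493348 = 0.049933.
z* = 1.645 at the 90% level. Margin of error = 0.08214.
CI: -0.05405 ± 0.08214 = (-0.1362, 0.0281).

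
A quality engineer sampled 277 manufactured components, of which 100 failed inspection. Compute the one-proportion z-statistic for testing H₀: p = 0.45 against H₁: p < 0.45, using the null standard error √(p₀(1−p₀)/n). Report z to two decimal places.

z = -2.98

The sample proportion is 100/277 = 0.36101.
SE₀ = √(0.45·0.55/277) = 0.029892.
z = (p̂ − p₀)/SE = (0.36101 − 0.45)/0.029892 = -2.98.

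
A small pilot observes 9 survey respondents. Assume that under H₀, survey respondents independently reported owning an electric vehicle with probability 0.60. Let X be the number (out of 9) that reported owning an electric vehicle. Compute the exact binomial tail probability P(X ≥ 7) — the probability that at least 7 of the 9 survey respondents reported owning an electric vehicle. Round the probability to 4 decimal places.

P = 0.2318

X ~ Binomial(n=9, p=0.60).
P(X ≥ 7) = C(9,7)·0.60^7·0.40^2 + C(9,8)·0.60^8·0.40^1 + C(9,9)·0.60^9·0.40^0.
= 0.161243 + 0.060466 + 0.010078 = 0.2318.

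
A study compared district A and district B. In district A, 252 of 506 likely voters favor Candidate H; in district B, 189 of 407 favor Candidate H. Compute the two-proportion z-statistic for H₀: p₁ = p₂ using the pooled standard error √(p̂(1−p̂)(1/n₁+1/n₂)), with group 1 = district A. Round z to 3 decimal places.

z = 1.011

Sample proportions: p̂₁ = 252/506 = 0.49802 and p̂₂ = 189/407 = 0.46437.
Pooling: p̂ = 441/913 = 0.48302.
Pooled SE = √[0.2497118·0.00443329] ≈ 0.033272.
z = 0.03365/0.033272 = 1.011.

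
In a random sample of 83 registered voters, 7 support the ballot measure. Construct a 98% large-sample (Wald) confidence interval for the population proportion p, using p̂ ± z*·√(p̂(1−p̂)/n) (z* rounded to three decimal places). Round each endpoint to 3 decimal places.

(0.013, 0.155)

With x = 7 successes in n = 83, p̂ = 0.08434.
SE = √(p̂(1−p̂)/n) = √(0.077225/83) = 0.030503.
The 98% critical value is z* = 2.326.
Margin = 2.326·0.030503 = 0.07095.
So the interval runs from 0.013 to 0.155.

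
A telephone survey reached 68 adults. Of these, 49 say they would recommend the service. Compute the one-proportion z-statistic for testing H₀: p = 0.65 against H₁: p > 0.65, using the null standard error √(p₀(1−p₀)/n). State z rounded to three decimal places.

z = 1.220

The sample proportion is 49/68 = 0.72059.
Null standard error: √(0.65·0.35/68) = √0.003345588 = 0.057841.
Test statistic: z = 0.07059/0.057841 = 1.220.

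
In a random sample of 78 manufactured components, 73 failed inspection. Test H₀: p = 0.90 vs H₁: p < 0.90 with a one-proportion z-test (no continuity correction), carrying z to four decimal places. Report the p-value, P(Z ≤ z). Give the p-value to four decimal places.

p-value = 0.8547

With x = 73 successes in n = 78, p̂ = 0.93590.
Null standard error: √(0.90·0.10/78) = √0.001153846 = 0.033968.
Test statistic (full precision, shown to 4 dp): z = (73/78 − 0.90)/SE₀ ≈ 1.0568.
p-value = P(Z ≤ z) with z = 1.0568 → 0.8547.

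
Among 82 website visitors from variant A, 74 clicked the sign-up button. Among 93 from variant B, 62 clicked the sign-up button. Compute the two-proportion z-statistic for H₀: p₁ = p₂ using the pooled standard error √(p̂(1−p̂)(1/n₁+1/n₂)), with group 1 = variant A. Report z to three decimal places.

Sample proportions: p̂₁ = 74/82 = 0.90244 and p̂₂ = 62/93 = 0.66667.
Pooled p̂ = (74+62)/(82+93) = 136/175 = 0.77714.
SE = √[p̂(1−p̂)(1/n₁+1/n₂)] = √[0.77714·0.22286·(1/82+1/93)] ≈ 0.063043.
z = (p̂₁ − p̂₂)/SE = (0.90244 − 0.66667)/0.063043 = 0.23577/0.063043 = 3.740.

z = 3.740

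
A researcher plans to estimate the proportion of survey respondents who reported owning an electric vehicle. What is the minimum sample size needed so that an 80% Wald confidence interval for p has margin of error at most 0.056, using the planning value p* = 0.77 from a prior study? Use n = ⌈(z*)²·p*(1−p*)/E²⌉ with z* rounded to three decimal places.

n = 93

z* = 1.282 at the 80% level.
p*(1−p*) = 0.77·0.23 = 0.1771.
(z*)²·p*(1−p*)/E² = 1.643524·0.1771/0.003136 = 92.815.
⌈92.815⌉ = 93.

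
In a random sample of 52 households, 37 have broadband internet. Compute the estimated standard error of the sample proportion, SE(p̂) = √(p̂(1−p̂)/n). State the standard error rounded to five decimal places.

SE = 0.06283

With x = 37 successes in n = 52, p̂ = 0.71154.
p̂(1−p̂) = 0.71154·0.28846 = 0.205251.
Dividing by n and taking the root: √0.003947135 = 0.06283.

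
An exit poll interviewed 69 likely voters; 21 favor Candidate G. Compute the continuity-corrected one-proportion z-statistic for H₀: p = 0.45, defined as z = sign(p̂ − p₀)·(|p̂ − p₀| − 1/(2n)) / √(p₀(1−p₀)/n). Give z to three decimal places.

z = -2.311

With x = 21 successes in n = 69, p̂ = 0.30435. p̂ − p₀ = -0.145652.
Continuity correction 1/(2n) = 1/138 = 0.007246.
Corrected numerator: |-0.145652| − 0.007246 = 0.138406.
Under H₀, SE = √(p₀(1−p₀)/n) = √(0.45·0.55/69) = √0.003586957 = 0.059891.
z = −0.138406/0.059891 = -2.311.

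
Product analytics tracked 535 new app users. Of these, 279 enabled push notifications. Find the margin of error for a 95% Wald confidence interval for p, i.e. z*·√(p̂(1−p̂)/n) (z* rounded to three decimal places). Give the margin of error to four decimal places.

With x = 279 successes in n = 535, p̂ = 0.52150.
SE(p̂) = √(0.52150·0.47850/535) = 0.021597.
z* = 1.960 at the 95% level.
Margin of error = z*·SE = 1.960 × 0.021597 = 0.0423.

ME = 0.0423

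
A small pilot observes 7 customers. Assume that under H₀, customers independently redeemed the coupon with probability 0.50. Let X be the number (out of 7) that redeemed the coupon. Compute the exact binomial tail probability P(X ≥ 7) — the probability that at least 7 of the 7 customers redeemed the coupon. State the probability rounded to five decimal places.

X ~ Binomial(n=7, p=0.50).
P(X ≥ 7) = C(7,7)·0.50^7·0.50^0.
= 0.007812 = 0.00781.

P = 0.00781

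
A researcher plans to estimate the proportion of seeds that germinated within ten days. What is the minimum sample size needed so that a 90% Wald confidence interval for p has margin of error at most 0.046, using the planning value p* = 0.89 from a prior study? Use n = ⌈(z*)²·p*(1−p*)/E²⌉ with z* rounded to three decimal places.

n = 126

For 90% confidence, z* = 1.645.
p*(1−p*) = 0.89·0.11 = 0.0979.
Required n before rounding: 2.706025 × 0.0979 / 0.046² = 125.198.
⌈125.198⌉ = 126.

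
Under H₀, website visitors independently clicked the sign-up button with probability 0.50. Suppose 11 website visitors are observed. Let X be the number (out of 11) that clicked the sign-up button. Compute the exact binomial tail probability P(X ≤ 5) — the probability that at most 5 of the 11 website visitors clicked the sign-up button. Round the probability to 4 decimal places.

X is binomial with n = 11 and p = 0.50.
P(X ≤ 5) = Σ_{j=0}^{5} C(11,j)·0.50^j·0.50^{11−j}.
= 0.000488 + 0.005371 + 0.026855 + 0.080566 + 0.161133 + 0.225586 = 0.5000.

P = 0.5000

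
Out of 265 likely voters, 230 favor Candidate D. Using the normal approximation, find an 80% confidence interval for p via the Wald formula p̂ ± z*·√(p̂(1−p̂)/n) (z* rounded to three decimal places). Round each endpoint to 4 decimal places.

(0.8413, 0.8946)

Sample proportion p̂ = 230/265 = 0.86792.
Standard error of p̂: √(0.114632/265) = √0.000432572 = 0.020798.
z* = 1.282 at the 80% level.
Margin of error: 1.282 × 0.020798 = 0.02666.
Interval: 0.86792 ± 0.02666 → (0.8413, 0.8946).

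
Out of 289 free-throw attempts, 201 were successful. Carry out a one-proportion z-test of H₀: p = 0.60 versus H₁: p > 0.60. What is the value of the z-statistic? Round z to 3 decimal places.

z = 3.314

The sample proportion is 201/289 = 0.69550.
Under H₀, SE = √(p₀(1−p₀)/n) = √(0.60·0.40/289) = √0.000830450 = 0.028818.
Test statistic: z = 0.09550/0.028818 = 3.314.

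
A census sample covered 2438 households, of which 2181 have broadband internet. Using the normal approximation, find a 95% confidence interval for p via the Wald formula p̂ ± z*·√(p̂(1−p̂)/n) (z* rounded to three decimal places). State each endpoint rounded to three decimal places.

p̂ = 2181/2438 = 0.89459.
SE(p̂) = √(0.89459·0.10541/2438) = 0.006219.
The 95% critical value is z* = 1.960.
Margin of error: 1.960 × 0.006219 = 0.01219.
So the interval runs from 0.882 to 0.907.

(0.882, 0.907)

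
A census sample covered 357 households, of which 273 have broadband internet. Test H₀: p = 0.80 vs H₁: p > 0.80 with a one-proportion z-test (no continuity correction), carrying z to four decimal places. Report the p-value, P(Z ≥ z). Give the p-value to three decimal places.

Sample proportion p̂ = 273/357 = 0.76471.
Under H₀, SE = √(p₀(1−p₀)/n) = √(0.80·0.20/357) = √0.000448179 = 0.021170.
z = (p̂ − p₀)/SE = (273/357 − 0.80)/0.021170 ≈ -1.6672.
From the standard normal, P(Z ≥ z) = 0.952.

p-value = 0.952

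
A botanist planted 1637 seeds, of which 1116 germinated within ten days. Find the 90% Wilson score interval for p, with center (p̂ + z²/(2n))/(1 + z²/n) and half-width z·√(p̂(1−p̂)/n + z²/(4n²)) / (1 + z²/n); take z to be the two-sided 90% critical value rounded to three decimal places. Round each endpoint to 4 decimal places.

p̂ = 1116/1637 = 0.68173; z = 1.645, so z² = 2.706025.
Denominator 1 + z²/n = 1 + 2.706025/1637 = 1.001653.
Adjusted center: (0.68173 + z²/(2n))/1.001653 = 0.68143.
Radicand: p̂(1−p̂)/n + z²/(4n²) = 0.000132543 + 0.000000252 = 0.000132795.
Half-width = 1.645·√0.000132795/1.001653 = 0.01893.
CI: 0.68143 ± 0.01893 = (0.6625, 0.7004).

(0.6625, 0.7004)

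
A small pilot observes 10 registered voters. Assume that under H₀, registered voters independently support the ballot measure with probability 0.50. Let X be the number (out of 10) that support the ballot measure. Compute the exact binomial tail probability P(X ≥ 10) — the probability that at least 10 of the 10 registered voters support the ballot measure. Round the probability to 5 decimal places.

X ~ Binomial(n=10, p=0.50).
P(X ≥ 10) = C(10,10)·0.50^10·0.50^0.
= 0.000977 = 0.00098.

P = 0.00098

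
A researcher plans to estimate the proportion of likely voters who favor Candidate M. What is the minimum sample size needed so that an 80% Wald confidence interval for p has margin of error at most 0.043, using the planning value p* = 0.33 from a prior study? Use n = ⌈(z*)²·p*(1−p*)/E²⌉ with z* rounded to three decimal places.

z* = 1.282 at the 80% level.
p*(1−p*) = 0.33·0.67 = 0.2211.
Required n before rounding: 1.643524 × 0.2211 / 0.043² = 196.530.
⌈196.530⌉ = 197.

n = 197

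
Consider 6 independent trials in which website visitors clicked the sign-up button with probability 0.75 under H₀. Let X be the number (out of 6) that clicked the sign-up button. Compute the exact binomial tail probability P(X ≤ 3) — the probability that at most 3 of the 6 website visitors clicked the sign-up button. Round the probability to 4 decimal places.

P = 0.1694

X ~ Binomial(n=6, p=0.75).
P(X ≤ 3) = C(6,0)·0.75^0·0.25^6 + C(6,1)·0.75^1·0.25^5 + C(6,2)·0.75^2·0.25^4 + C(6,3)·0.75^3·0.25^3.
= 0.000244 + 0.004395 + 0.032959 + 0.131836 = 0.1694.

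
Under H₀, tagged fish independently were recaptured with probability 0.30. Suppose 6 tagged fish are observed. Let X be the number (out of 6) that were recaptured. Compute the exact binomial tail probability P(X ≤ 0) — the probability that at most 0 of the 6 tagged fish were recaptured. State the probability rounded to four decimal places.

X ~ Binomial(n=6, p=0.30).
P(X ≤ 0) = C(6,0)·0.30^0·0.70^6.
= 0.117649 = 0.1176.

P = 0.1176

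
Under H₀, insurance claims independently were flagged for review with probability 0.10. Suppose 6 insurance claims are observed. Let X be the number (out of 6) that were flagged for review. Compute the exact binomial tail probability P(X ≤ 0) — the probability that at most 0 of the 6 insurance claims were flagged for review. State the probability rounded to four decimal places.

P = 0.5314

X ~ Binomial(n=6, p=0.10).
P(X ≤ 0) = C(6,0)·0.10^0·0.90^6.
= 0.531441 = 0.5314.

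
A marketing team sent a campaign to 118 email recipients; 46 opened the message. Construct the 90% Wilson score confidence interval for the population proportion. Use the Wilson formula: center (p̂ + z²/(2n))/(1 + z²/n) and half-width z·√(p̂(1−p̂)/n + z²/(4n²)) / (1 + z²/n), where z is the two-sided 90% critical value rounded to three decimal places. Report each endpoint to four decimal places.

(0.3192, 0.4654)

Here p̂ = 46/118 = 0.38983 and z = 1.645 (z² = 2.706025).
Denominator 1 + z²/n = 1 + 2.706025/118 = 1.022932.
Adjusted center: (0.38983 + z²/(2n))/1.022932 = 0.39230.
Radicand: p̂(1−p̂)/n + z²/(4n²) = 0.002015785 + 0.000048586 = 0.002064371.
Half-width = 1.645·√0.002064371/1.022932 = 0.07307.
So the interval runs from 0.3192 to 0.4654.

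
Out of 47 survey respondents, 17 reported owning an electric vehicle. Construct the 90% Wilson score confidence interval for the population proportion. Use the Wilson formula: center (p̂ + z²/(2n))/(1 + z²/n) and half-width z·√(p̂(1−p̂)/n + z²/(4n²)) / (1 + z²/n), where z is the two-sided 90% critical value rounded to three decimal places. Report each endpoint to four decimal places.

(0.2569, 0.4816)

p̂ = 17/47 = 0.36170; z = 1.645, so z² = 2.706025.
Denominator 1 + z²/n = 1 + 2.706025/47 = 1.057575.
Center = (0.36170 + 0.028788)/1.057575 = 0.36923.
Radicand: p̂(1−p̂)/n + z²/(4n²) = 0.004912206 + 0.000306250 = 0.005218456.
Half-width = z·√(radicand)/denom = 1.645·0.072239/1.057575 = 0.11236.
So the interval runs from 0.2569 to 0.4816.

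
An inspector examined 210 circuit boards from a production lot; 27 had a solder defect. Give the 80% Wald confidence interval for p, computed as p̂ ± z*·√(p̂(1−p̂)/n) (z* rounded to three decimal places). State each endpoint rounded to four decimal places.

The sample proportion is 27/210 = 0.12857.
SE = √(p̂(1−p̂)/n) = √(0.112041/210) = 0.023098.
For 80% confidence, z* = 1.282.
Margin = 1.282·0.023098 = 0.02961.
Interval: 0.12857 ± 0.02961 → (0.0990, 0.1582).

(0.0990, 0.1582)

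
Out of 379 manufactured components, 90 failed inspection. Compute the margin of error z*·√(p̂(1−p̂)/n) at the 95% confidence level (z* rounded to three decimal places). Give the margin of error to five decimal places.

ME = 0.04284

With x = 90 successes in n = 379, p̂ = 0.23747.
SE(p̂) = √(0.23747·0.76253/379) = 0.021858.
z* = 1.960 at the 95% level.
Margin of error = z*·SE = 1.960 × 0.021858 = 0.04284.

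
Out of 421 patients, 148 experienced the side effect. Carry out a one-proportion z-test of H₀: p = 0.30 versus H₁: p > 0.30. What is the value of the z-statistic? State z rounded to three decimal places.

p̂ = 148/421 = 0.35154.
Null standard error: √(0.30·0.70/421) = √0.000498812 = 0.022334.
Test statistic: z = 0.05154/0.022334 = 2.308.

z = 2.308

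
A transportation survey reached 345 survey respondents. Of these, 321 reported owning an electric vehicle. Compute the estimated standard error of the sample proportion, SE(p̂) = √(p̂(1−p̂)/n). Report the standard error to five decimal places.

SE = 0.01370

p̂ = 321/345 = 0.93043.
p̂(1−p̂) = 0.064730.
SE = √(0.064730/345) = √0.000187623 = 0.01370.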